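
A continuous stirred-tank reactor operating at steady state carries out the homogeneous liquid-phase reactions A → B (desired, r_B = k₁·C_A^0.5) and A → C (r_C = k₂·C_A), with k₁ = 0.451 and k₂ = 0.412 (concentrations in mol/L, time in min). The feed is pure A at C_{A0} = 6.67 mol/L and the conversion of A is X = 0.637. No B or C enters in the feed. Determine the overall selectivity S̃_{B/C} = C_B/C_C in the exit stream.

Exit C_A = C_{A0}(1−X) = 6.67×0.363 = 2.421 mol/L.
Rates in a CSTR are evaluated at the outlet concentration: r_B = 0.451×2.421^0.5 = 0.7018, r_C = 0.412×2.421 = 0.9975.
Overall selectivity = C_B/C_C = r_Bτ/(r_Cτ) = r_B/r_C = 0.703.

0.703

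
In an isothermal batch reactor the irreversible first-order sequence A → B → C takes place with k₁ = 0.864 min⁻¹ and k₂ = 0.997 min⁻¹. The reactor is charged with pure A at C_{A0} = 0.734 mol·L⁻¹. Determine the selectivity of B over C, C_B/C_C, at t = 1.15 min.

For first-order series with pure A initially, C_B(t) = k₁C_{A0}/(k₂−k₁)·(e^(−k₁t) − e^(−k₂t)).
e^(−k₁t) = e^(−0.864×1.15) = e^(−0.9936) = 0.3702; e^(−k₂t) = e^(−1.147) = 0.3177.
C_B = 0.864×0.734/(0.997−0.864) × (0.3702−0.3177) = 4.768×0.05251 = 0.2504 mol·L⁻¹.
C_A = C_{A0}e^(−k₁t) = 0.2718 mol·L⁻¹, so C_C = C_{A0}−C_A−C_B = 0.2119 mol·L⁻¹; C_B/C_C = 1.18.

1.18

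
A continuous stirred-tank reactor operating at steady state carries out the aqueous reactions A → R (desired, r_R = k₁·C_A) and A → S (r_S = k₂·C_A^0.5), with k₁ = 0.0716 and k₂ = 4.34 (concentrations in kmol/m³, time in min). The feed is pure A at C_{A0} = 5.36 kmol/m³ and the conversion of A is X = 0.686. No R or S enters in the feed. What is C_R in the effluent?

Exit C_A = C_{A0}(1−X) = 5.36×0.314 = 1.683 kmol/m³.
Rates in a CSTR are evaluated at the outlet concentration: r_R = 0.0716×1.683 = 0.1205, r_S = 4.34×1.683^0.5 = 5.630.
Fraction of consumed A going to R: r_R/(r_R+r_S) = 0.02095.
C_R = 0.02095·C_{A0}·X = 0.02095×5.36×0.686 = 0.0770 kmol/m³.

0.0770 kmol/m³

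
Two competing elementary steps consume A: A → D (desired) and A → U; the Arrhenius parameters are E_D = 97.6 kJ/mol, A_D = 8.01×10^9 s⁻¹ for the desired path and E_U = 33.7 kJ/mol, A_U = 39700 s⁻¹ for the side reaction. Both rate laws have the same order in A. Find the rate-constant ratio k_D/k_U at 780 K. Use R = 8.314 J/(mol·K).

Since both paths have the same order in A, the concentration cancels and S_{D/U} = k_D/k_U = (A_D/A_U)·exp[(E_U−E_D)/(RT)].
(E_U−E_D)/(RT) = (33.7−97.6)×10³/(8.314×780) = -63900/6485 = -9.854.
k_D/k_U = (8.01×10^9/39700)·exp(-9.854) = 2.018×10^5 × 5.256×10^-5 = 10.6.
Since E_D > E_U, raising the temperature improves selectivity toward D.

10.6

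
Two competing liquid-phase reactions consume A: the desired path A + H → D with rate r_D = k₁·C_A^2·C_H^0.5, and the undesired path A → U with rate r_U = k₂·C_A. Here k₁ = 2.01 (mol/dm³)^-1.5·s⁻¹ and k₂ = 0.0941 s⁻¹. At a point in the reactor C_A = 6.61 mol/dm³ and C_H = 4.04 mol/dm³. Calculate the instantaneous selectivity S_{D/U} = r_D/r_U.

284

S_{D/U} = r_D/r_U = (k₁·C_A^2·C_H^0.5)/(k₂·C_A) = (k₁/k₂)·C_A·C_H^0.5.
= (2.01×6.610^2×4.040^0.5) / (0.0941×6.610) = 176.5/0.6220 = 284.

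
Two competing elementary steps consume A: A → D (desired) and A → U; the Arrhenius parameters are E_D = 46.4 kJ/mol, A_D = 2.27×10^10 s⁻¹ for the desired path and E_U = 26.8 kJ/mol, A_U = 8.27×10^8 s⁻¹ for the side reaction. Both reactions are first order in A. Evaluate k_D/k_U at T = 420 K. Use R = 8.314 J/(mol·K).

Since both paths have the same order in A, the concentration cancels and S_{D/U} = k_D/k_U = (A_D/A_U)·exp[(E_U−E_D)/(RT)].
(E_U−E_D)/(RT) = (26.8−46.4)×10³/(8.314×420) = -19600/3492 = -5.613.
k_D/k_U = (2.27×10^10/8.27×10^8)·exp(-5.613) = 27.45 × 0.003650 = 0.100.

0.100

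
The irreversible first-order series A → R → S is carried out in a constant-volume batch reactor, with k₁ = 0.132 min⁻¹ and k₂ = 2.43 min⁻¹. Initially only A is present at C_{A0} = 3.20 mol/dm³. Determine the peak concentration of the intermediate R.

0.147 mol/dm³

At the optimum, C_{R,max}/C_{A0} = (k₁/k₂)^[k₂/(k₂−k₁)].
= (0.132/2.43)^(2.43/(2.43−0.132)) = (0.05432)^(1.057) = 0.04595.
C_{R,max} = 0.04595×3.20 = 0.147 mol/dm³.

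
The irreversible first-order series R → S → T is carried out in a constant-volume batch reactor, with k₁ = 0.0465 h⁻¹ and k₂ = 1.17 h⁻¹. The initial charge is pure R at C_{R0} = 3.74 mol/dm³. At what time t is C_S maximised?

2.87 h

For first-order series the maximum of C_S occurs at t_opt = ln(k₂/k₁)/(k₂−k₁).
= ln(1.17/0.0465)/(1.17−0.0465) = ln(25.16)/1.123 = 3.225/1.123 = 2.87 h.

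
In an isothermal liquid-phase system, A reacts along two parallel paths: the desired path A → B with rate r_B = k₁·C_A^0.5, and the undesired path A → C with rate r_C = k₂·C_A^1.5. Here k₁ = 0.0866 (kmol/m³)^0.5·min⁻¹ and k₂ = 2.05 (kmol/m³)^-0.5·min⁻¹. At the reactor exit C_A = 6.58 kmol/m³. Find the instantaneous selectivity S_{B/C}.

S_{B/C} = r_B/r_C = (k₁·C_A^0.5)/(k₂·C_A^1.5) = (k₁/k₂)·C_A⁻¹.
= (0.0866×6.580^0.5) / (2.05×6.580^1.5) = 0.2221/34.60 = 0.00642.

0.00642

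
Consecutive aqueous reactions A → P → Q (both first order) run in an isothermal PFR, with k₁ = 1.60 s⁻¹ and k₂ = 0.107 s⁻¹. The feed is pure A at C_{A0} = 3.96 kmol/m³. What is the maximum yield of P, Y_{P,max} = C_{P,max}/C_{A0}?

0.824

For a first-order series the maximum intermediate yield is C_{P,max}/C_{A0} = (k₁/k₂)^[k₂/(k₂−k₁)].
= (1.60/0.107)^(0.107/(0.107−1.60)) = (14.95)^(-0.07167) = 0.8238.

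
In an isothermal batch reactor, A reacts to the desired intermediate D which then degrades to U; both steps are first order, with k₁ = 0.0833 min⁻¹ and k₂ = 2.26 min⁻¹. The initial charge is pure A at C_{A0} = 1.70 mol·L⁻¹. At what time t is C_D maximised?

Setting dC_D/dt = 0 gives t_opt = ln(k₂/k₁)/(k₂−k₁).
= ln(2.26/0.0833)/(2.26−0.0833) = ln(27.13)/2.177 = 3.301/2.177 = 1.52 min.

1.52 min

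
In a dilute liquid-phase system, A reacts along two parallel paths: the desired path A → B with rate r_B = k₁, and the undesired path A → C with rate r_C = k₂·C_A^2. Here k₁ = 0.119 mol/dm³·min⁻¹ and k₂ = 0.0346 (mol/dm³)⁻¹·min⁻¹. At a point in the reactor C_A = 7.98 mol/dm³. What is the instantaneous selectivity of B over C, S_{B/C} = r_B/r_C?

S_{B/C} = r_B/r_C = (k₁)/(k₂·C_A^2) = (k₁/k₂)·C_A^-2.
= (0.119) / (0.0346×7.980^2) = 0.1190/2.203 = 0.0540.

0.0540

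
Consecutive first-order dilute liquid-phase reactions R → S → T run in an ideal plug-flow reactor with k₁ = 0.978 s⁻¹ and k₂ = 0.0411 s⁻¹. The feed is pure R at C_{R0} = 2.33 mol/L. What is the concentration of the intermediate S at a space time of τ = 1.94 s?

1.88 mol/L

For first-order series with pure R initially, C_S(τ) = k₁C_{R0}/(k₂−k₁)·(e^(−k₁τ) − e^(−k₂τ)).
e^(−k₁τ) = e^(−0.978×1.94) = e^(−1.897) = 0.1500; e^(−k₂τ) = e^(−0.07973) = 0.9234.
C_S = 0.978×2.33/(0.0411−0.978) × (0.1500−0.9234) = (-2.432)×(-0.7734) = 1.881 mol/L.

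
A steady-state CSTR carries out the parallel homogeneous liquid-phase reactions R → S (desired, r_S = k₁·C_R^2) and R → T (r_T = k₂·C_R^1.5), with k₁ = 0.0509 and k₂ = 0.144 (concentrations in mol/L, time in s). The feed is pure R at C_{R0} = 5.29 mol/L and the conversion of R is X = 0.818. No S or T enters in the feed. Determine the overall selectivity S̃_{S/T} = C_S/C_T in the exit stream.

0.347

Exit C_R = C_{R0}(1−X) = 5.29×0.182 = 0.9628 mol/L.
In a CSTR the entire volume is at exit conditions, so r_S = 0.0509×0.9628^2 = 0.04718 and r_T = 0.144×0.9628^1.5 = 0.1360.
Overall selectivity = C_S/C_T = r_Sτ/(r_Tτ) = r_S/r_T = 0.347.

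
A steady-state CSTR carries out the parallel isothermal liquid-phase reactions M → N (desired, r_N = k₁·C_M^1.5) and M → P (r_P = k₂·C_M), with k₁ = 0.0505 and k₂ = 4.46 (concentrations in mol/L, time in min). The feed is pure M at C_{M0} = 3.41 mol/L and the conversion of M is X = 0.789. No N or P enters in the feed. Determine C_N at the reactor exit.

Exit C_M = C_{M0}(1−X) = 3.41×0.211 = 0.7195 mol/L.
Rates in a CSTR are evaluated at the outlet concentration: r_N = 0.0505×0.7195^1.5 = 0.03082, r_P = 4.46×0.7195 = 3.209.
Fraction of consumed M going to N: r_N/(r_N+r_P) = 0.009513.
C_N = 0.009513·C_{M0}·X = 0.009513×3.41×0.789 = 0.0256 mol/L.

0.0256 mol/L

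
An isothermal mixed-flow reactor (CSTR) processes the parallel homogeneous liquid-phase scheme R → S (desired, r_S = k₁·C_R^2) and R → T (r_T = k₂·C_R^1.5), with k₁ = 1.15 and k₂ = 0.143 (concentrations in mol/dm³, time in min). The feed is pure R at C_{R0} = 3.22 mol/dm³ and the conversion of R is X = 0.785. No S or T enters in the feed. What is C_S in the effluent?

2.20 mol/dm³

Exit C_R = C_{R0}(1−X) = 3.22×0.215 = 0.6923 mol/dm³.
Rates in a CSTR are evaluated at the outlet concentration: r_S = 1.15×0.6923^2 = 0.5512, r_T = 0.143×0.6923^1.5 = 0.08237.
Fraction of consumed R going to S: r_S/(r_S+r_T) = 0.8700.
C_S = 0.8700·C_{R0}·X = 0.8700×3.22×0.785 = 2.20 mol/dm³.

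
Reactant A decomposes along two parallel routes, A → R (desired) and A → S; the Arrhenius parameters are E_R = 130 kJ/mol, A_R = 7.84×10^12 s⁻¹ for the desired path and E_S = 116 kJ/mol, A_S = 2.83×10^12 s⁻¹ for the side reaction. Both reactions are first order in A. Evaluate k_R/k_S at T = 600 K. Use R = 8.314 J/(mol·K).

0.167

With equal orders, S_{R/S} = k_R/k_S = (A_R/A_S)·exp[(E_S−E_R)/(RT)].
(E_S−E_R)/(RT) = (116−130)×10³/(8.314×600) = -14000/4988 = -2.807.
k_R/k_S = (7.84×10^12/2.83×10^12)·exp(-2.807) = 2.770 × 0.06042 = 0.167.
Since E_R > E_S, raising the temperature improves selectivity toward R.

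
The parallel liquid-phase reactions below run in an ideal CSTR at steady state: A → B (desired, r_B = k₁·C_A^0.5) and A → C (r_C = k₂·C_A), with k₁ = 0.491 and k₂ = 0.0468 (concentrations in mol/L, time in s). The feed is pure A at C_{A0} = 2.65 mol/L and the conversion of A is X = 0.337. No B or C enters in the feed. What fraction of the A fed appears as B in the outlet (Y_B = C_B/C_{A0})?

Exit C_A = C_{A0}(1−X) = 2.65×0.663 = 1.757 mol/L.
Rates in a CSTR are evaluated at the outlet concentration: r_B = 0.491×1.757^0.5 = 0.6508, r_C = 0.0468×1.757 = 0.08223.
Fraction of consumed A going to B: r_B/(r_B+r_C) = 0.8878.
C_B = 0.8878·C_{A0}·X = 0.8878×2.65×0.337 = 0.793 mol/L; Y_B = C_B/C_{A0} = 0.299.

0.299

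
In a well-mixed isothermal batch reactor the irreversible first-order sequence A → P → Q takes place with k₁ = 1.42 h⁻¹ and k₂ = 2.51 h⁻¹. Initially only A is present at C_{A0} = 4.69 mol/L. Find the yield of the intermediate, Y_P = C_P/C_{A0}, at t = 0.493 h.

Solving the coupled first-order balances gives C_P(t) = [k₁/(k₂−k₁)]·C_{A0}·(e^(−k₁t) − e^(−k₂t)).
e^(−k₁t) = e^(−1.42×0.493) = e^(−0.7001) = 0.4966; e^(−k₂t) = e^(−1.237) = 0.2901.
C_P = 1.42×4.69/(2.51−1.42) × (0.4966−0.2901) = 6.110×0.2064 = 1.261 mol/L.
Y_P = C_P/C_{A0} = 1.261/4.69 = 0.269.

0.269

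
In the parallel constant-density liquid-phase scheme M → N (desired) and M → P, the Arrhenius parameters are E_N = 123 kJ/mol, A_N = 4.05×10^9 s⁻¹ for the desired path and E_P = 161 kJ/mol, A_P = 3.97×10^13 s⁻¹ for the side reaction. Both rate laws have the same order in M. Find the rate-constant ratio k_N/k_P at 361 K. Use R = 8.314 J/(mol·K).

32.2

With equal orders, S_{N/P} = k_N/k_P = (A_N/A_P)·exp[(E_P−E_N)/(RT)].
(E_P−E_N)/(RT) = (161−123)×10³/(8.314×361) = 38000/3001 = 12.66.
k_N/k_P = (4.05×10^9/3.97×10^13)·exp(12.66) = 1.020×10^-4 × 3.152×10^5 = 32.2.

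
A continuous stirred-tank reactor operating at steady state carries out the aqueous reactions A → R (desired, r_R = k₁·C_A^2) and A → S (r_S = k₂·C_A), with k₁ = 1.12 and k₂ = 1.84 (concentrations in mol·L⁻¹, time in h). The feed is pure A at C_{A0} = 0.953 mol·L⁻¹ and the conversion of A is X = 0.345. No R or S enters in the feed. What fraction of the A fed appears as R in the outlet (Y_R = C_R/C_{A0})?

0.0950

Exit C_A = C_{A0}(1−X) = 0.953×0.655 = 0.6242 mol·L⁻¹.
In a CSTR the entire volume is at exit conditions, so r_R = 1.12×0.6242^2 = 0.4364 and r_S = 1.84×0.6242 = 1.149.
Fraction of consumed A going to R: r_R/(r_R+r_S) = 0.2753.
C_R = 0.2753·C_{A0}·X = 0.2753×0.953×0.345 = 0.0905 mol·L⁻¹; Y_R = C_R/C_{A0} = 0.0950.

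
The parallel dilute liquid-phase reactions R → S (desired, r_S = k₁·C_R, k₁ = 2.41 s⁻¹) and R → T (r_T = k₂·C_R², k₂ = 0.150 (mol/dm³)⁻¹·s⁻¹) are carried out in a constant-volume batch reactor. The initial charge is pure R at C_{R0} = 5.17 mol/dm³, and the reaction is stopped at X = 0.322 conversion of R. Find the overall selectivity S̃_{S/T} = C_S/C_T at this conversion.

3.71

C_R = C_{R0}(1−X) = 3.505 mol/dm³.
Along a PFR/batch, dC_S/dC_R = −r_S/(r_S+r_T) = −k₁/(k₁+k₂·C_R).
Integrating from C_{R0} to C_R: C_S = (2.41/0.150)·ln[(2.41+0.150·5.17)/(2.41+0.150·3.51)] = 16.07·ln(3.186/2.936) = 1.312 mol/dm³.
C_T = (C_{R0}−C_R)−C_S = 0.3532 mol/dm³; S̃_{S/T} = 1.312/0.3532 = 3.71.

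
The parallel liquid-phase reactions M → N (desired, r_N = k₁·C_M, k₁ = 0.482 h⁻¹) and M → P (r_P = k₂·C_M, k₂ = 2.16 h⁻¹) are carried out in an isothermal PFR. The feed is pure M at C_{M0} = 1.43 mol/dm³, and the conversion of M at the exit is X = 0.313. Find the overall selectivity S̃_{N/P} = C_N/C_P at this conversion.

C_M = C_{M0}(1−X) = 0.9824 mol/dm³.
Both paths are first order in M, so the instantaneous fraction to N is constant: dC_N/d(−C_M) = k₁/(k₁+k₂) = 0.1824.
C_N = 0.1824·(C_{M0}−C_M) = 0.1824×0.4476 = 0.0817 mol/dm³.
C_P = (C_{M0}−C_M)−C_N = 0.3659 mol/dm³; S̃_{N/P} = 0.08166/0.3659 = 0.223.

0.223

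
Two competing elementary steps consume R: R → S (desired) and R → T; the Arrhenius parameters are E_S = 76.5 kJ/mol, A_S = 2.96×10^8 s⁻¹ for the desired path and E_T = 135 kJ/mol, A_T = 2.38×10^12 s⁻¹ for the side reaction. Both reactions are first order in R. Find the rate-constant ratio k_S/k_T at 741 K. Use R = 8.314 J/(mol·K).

With equal orders, S_{S/T} = k_S/k_T = (A_S/A_T)·exp[(E_T−E_S)/(RT)].
(E_T−E_S)/(RT) = (135−76.5)×10³/(8.314×741) = 58500/6161 = 9.496.
k_S/k_T = (2.96×10^8/2.38×10^12)·exp(9.496) = 1.244×10^-4 × 13303 = 1.65.
Since E_S < E_T, lowering the temperature improves selectivity toward S.

1.65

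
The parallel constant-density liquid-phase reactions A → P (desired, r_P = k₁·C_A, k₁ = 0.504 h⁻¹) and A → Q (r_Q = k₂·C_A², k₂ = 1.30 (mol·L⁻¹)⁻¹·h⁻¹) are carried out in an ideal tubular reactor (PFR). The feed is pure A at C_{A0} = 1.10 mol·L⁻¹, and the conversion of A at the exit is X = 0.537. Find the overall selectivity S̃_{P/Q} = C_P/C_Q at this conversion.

0.497

C_A = C_{A0}(1−X) = 0.5093 mol·L⁻¹.
Along a PFR/batch, dC_P/dC_A = −r_P/(r_P+r_Q) = −k₁/(k₁+k₂·C_A).
Integrating from C_{A0} to C_A: C_P = (0.504/1.30)·ln[(0.504+1.30·1.10)/(0.504+1.30·0.509)] = 0.3877·ln(1.934/1.166) = 0.1961 mol·L⁻¹.
C_Q = (C_{A0}−C_A)−C_P = 0.3946 mol·L⁻¹; S̃_{P/Q} = 0.1961/0.3946 = 0.497.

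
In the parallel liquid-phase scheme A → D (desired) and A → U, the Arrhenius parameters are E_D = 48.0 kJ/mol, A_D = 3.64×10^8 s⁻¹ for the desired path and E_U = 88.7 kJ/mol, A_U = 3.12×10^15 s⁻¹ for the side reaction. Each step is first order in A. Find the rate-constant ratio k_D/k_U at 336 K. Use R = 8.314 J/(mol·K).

0.248

Since both paths have the same order in A, the concentration cancels and S_{D/U} = k_D/k_U = (A_D/A_U)·exp[(E_U−E_D)/(RT)].
(E_U−E_D)/(RT) = (88.7−48.0)×10³/(8.314×336) = 40700/2794 = 14.57.
k_D/k_U = (3.64×10^8/3.12×10^15)·exp(14.57) = 1.167×10^-7 × 2.125×10^6 = 0.248.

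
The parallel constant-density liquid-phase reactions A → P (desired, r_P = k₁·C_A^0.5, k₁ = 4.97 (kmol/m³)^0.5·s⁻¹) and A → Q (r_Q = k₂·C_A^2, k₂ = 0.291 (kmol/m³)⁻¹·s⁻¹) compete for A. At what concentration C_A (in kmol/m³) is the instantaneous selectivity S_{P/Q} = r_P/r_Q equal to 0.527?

S_{P/Q} = (k₁/k₂)·C_A^-1.5 ⇒ C_A = (S·k₂/k₁)^(1/(-1.5)).
= (0.527×0.291/4.97)^(-0.6667) = (0.03086)^(-0.6667) = 10.2 kmol/m³.

10.2 kmol/m³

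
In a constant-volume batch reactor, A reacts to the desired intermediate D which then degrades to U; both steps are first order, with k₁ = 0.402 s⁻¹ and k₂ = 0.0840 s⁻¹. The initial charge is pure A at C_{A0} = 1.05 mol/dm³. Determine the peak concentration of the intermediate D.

0.694 mol/dm³

At the optimum, C_{D,max}/C_{A0} = (k₁/k₂)^[k₂/(k₂−k₁)].
= (0.402/0.0840)^(0.0840/(0.0840−0.402)) = (4.786)^(-0.2642) = 0.6613.
C_{D,max} = 0.6613×1.05 = 0.694 mol/dm³.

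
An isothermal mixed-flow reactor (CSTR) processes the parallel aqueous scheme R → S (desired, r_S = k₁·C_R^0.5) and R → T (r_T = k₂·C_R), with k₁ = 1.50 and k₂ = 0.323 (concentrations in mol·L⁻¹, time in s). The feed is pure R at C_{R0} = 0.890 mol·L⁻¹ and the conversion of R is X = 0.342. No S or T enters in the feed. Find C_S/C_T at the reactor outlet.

6.07

Exit C_R = C_{R0}(1−X) = 0.890×0.658 = 0.5856 mol·L⁻¹.
Rates in a CSTR are evaluated at the outlet concentration: r_S = 1.50×0.5856^0.5 = 1.148, r_T = 0.323×0.5856 = 0.1892.
Overall selectivity = C_S/C_T = r_Sτ/(r_Tτ) = r_S/r_T = 6.07.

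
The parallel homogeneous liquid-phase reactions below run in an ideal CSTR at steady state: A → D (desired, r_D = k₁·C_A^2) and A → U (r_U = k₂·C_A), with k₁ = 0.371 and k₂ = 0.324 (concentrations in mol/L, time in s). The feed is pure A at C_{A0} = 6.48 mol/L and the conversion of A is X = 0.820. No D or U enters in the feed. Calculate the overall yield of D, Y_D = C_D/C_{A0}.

0.469

Exit C_A = C_{A0}(1−X) = 6.48×0.180 = 1.166 mol/L.
In a CSTR the entire volume is at exit conditions, so r_D = 0.371×1.166^2 = 0.5047 and r_U = 0.324×1.166 = 0.3779.
Fraction of consumed A going to D: r_D/(r_D+r_U) = 0.5718.
C_D = 0.5718·C_{A0}·X = 0.5718×6.48×0.820 = 3.04 mol/L; Y_D = C_D/C_{A0} = 0.469.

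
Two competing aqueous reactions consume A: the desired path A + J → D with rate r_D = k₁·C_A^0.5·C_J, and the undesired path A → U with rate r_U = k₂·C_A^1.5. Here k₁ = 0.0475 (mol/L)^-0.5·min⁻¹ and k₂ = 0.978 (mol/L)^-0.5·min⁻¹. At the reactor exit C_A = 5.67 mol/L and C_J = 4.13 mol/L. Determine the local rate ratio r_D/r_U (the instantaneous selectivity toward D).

0.0354

S_{D/U} = r_D/r_U = (k₁·C_A^0.5·C_J)/(k₂·C_A^1.5) = (k₁/k₂)·C_A⁻¹·C_J.
= (0.0475×5.670^0.5×4.130) / (0.978×5.670^1.5) = 0.4671/13.20 = 0.0354.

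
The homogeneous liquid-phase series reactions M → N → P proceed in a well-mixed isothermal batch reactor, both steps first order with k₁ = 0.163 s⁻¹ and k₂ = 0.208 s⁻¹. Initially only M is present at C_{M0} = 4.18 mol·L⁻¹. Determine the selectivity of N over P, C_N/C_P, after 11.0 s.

0.394

Solving the coupled first-order balances gives C_N(t) = [k₁/(k₂−k₁)]·C_{M0}·(e^(−k₁t) − e^(−k₂t)).
e^(−k₁t) = e^(−0.163×11.0) = e^(−1.793) = 0.1665; e^(−k₂t) = e^(−2.288) = 0.1015.
C_N = 0.163×4.18/(0.208−0.163) × (0.1665−0.1015) = 15.14×0.06499 = 0.9840 mol·L⁻¹.
C_M = C_{M0}e^(−k₁t) = 0.6958 mol·L⁻¹, so C_P = C_{M0}−C_M−C_N = 2.500 mol·L⁻¹; C_N/C_P = 0.394.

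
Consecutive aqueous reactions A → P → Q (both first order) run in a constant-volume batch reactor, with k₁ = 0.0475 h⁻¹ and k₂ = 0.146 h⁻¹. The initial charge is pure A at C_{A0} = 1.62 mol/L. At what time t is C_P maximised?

11.4 h

Setting dC_P/dt = 0 gives t_opt = ln(k₂/k₁)/(k₂−k₁).
= ln(0.146/0.0475)/(0.146−0.0475) = ln(3.074)/0.09850 = 1.123/0.09850 = 11.4 h.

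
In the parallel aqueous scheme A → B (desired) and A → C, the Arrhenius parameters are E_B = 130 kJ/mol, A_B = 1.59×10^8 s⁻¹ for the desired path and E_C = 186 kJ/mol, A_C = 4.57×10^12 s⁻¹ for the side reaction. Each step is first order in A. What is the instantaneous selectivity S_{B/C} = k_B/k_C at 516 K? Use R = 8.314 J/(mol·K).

Since both paths have the same order in A, the concentration cancels and S_{B/C} = k_B/k_C = (A_B/A_C)·exp[(E_C−E_B)/(RT)].
(E_C−E_B)/(RT) = (186−130)×10³/(8.314×516) = 56000/4290 = 13.05.
k_B/k_C = (1.59×10^8/4.57×10^12)·exp(13.05) = 3.479×10^-5 × 4.667×10^5 = 16.2.

16.2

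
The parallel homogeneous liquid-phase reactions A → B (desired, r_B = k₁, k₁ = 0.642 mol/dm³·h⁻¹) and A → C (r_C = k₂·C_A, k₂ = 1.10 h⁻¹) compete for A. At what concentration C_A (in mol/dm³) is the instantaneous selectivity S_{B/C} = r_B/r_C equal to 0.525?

S_{B/C} = (k₁/k₂)·C_A⁻¹ ⇒ C_A = (S·k₂/k₁)^(-1).
= (0.525×1.10/0.642)^(-1) = (0.8995)^(-1) = 1.11 mol/dm³.

1.11 mol/dm³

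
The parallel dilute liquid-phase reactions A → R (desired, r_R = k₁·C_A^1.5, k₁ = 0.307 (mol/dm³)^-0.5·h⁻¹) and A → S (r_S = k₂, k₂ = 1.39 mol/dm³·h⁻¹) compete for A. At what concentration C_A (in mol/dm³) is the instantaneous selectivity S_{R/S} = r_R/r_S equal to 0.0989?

S_{R/S} = (k₁/k₂)·C_A^1.5 ⇒ C_A = (S·k₂/k₁)^(1/1.5).
= (0.0989×1.39/0.307)^(0.6667) = (0.4478)^(0.6667) = 0.585 mol/dm³.

0.585 mol/dm³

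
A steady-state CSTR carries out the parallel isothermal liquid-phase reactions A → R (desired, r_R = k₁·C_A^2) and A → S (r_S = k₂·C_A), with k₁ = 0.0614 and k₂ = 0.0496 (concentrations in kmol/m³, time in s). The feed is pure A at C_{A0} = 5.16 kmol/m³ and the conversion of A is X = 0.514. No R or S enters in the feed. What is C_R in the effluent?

Exit C_A = C_{A0}(1−X) = 5.16×0.486 = 2.508 kmol/m³.
Rates in a CSTR are evaluated at the outlet concentration: r_R = 0.0614×2.508^2 = 0.3861, r_S = 0.0496×2.508 = 0.1244.
Fraction of consumed A going to R: r_R/(r_R+r_S) = 0.7564.
C_R = 0.7564·C_{A0}·X = 0.7564×5.16×0.514 = 2.01 kmol/m³.

2.01 kmol/m³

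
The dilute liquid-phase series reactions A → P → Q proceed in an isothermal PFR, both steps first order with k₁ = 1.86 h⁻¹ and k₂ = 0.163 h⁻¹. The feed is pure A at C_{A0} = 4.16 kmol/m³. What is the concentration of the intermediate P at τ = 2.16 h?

For first-order series with pure A initially, C_P(τ) = k₁C_{A0}/(k₂−k₁)·(e^(−k₁τ) − e^(−k₂τ)).
e^(−k₁τ) = e^(−1.86×2.16) = e^(−4.018) = 0.01800; e^(−k₂τ) = e^(−0.3521) = 0.7032.
C_P = 1.86×4.16/(0.163−1.86) × (0.01800−0.7032) = (-4.560)×(-0.6852) = 3.124 kmol/m³.

3.12 kmol/m³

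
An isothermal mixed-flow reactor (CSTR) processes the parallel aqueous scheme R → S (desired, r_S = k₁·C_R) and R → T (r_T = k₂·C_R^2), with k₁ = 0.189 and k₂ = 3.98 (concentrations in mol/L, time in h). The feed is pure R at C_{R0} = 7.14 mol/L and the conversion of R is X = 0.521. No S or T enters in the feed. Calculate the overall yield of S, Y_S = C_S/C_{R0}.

0.00714

Exit C_R = C_{R0}(1−X) = 7.14×0.479 = 3.420 mol/L.
In a CSTR the entire volume is at exit conditions, so r_S = 0.189×3.420 = 0.6464 and r_T = 3.98×3.420^2 = 46.55.
Fraction of consumed R going to S: r_S/(r_S+r_T) = 0.01369.
C_S = 0.01369·C_{R0}·X = 0.01369×7.14×0.521 = 0.0509 mol/L; Y_S = C_S/C_{R0} = 0.00714.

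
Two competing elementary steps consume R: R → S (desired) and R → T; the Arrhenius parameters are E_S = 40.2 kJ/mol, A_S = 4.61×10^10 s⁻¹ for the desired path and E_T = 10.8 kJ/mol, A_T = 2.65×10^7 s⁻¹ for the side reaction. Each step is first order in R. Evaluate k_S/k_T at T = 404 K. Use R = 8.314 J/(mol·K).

0.275

Since both paths have the same order in R, the concentration cancels and S_{S/T} = k_S/k_T = (A_S/A_T)·exp[(E_T−E_S)/(RT)].
(E_T−E_S)/(RT) = (10.8−40.2)×10³/(8.314×404) = -29400/3359 = -8.753.
k_S/k_T = (4.61×10^10/2.65×10^7)·exp(-8.753) = 1740 × 1.580×10^-4 = 0.275.
Since E_S > E_T, raising the temperature improves selectivity toward S.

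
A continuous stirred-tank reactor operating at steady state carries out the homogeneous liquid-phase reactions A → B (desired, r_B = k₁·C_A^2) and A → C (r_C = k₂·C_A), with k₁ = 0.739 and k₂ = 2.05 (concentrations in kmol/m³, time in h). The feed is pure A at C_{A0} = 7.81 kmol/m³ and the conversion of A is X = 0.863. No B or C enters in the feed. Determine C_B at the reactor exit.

1.88 kmol/m³

Exit C_A = C_{A0}(1−X) = 7.81×0.137 = 1.070 kmol/m³.
Rates in a CSTR are evaluated at the outlet concentration: r_B = 0.739×1.070^2 = 0.8460, r_C = 2.05×1.070 = 2.193.
Fraction of consumed A going to B: r_B/(r_B+r_C) = 0.2783.
C_B = 0.2783·C_{A0}·X = 0.2783×7.81×0.863 = 1.88 kmol/m³.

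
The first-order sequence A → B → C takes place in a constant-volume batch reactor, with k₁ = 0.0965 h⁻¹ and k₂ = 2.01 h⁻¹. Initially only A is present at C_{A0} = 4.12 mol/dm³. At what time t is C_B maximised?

1.59 h

Setting dC_B/dt = 0 gives t_opt = ln(k₂/k₁)/(k₂−k₁).
= ln(2.01/0.0965)/(2.01−0.0965) = ln(20.83)/1.913 = 3.036/1.913 = 1.59 h.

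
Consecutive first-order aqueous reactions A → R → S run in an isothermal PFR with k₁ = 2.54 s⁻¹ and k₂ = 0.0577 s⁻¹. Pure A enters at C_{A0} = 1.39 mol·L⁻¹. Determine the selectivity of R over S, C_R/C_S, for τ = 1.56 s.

Solving the coupled first-order balances gives C_R(τ) = [k₁/(k₂−k₁)]·C_{A0}·(e^(−k₁τ) − e^(−k₂τ)).
e^(−k₁τ) = e^(−2.54×1.56) = e^(−3.962) = 0.01902; e^(−k₂τ) = e^(−0.09001) = 0.9139.
C_R = 2.54×1.39/(0.0577−2.54) × (0.01902−0.9139) = (-1.422)×(-0.8949) = 1.273 mol·L⁻¹.
C_A = C_{A0}e^(−k₁τ) = 0.02643 mol·L⁻¹, so C_S = C_{A0}−C_A−C_R = 0.09074 mol·L⁻¹; C_R/C_S = 14.0.

14.0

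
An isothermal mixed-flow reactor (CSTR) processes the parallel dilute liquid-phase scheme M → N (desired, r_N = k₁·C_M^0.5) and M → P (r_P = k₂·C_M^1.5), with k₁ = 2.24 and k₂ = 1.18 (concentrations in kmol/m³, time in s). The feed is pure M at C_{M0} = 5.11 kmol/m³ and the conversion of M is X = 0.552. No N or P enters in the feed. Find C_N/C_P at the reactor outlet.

0.829

Exit C_M = C_{M0}(1−X) = 5.11×0.448 = 2.289 kmol/m³.
A CSTR operates uniformly at the exit composition, giving r_N = 3.389 and r_P = 4.087 (each k·C_M^n at C_M = 2.289).
Overall selectivity = C_N/C_P = r_Nτ/(r_Pτ) = r_N/r_P = 0.829.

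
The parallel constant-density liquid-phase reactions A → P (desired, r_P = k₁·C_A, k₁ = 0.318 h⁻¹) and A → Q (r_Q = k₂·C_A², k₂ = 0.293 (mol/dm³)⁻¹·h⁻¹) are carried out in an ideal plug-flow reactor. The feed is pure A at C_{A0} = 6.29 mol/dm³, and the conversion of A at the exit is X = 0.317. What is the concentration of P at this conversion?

0.342 mol/dm³

C_A = C_{A0}(1−X) = 4.296 mol/dm³.
Along a PFR/batch, dC_P/dC_A = −r_P/(r_P+r_Q) = −k₁/(k₁+k₂·C_A).
Integrating from C_{A0} to C_A: C_P = (0.318/0.293)·ln[(0.318+0.293·6.29)/(0.318+0.293·4.30)] = 1.085·ln(2.161/1.577) = 0.3421 mol/dm³.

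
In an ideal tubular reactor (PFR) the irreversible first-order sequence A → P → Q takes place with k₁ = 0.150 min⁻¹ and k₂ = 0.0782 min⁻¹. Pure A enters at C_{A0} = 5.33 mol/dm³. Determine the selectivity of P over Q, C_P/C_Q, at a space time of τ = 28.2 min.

0.254

For first-order series with pure A initially, C_P(τ) = k₁C_{A0}/(k₂−k₁)·(e^(−k₁τ) − e^(−k₂τ)).
e^(−k₁τ) = e^(−0.150×28.2) = e^(−4.230) = 0.01455; e^(−k₂τ) = e^(−2.205) = 0.1102.
C_P = 0.150×5.33/(0.0782−0.150) × (0.01455−0.1102) = (-11.14)×(-0.09567) = 1.065 mol/dm³.
C_A = C_{A0}e^(−k₁τ) = 0.07756 mol/dm³, so C_Q = C_{A0}−C_A−C_P = 4.187 mol/dm³; C_P/C_Q = 0.254.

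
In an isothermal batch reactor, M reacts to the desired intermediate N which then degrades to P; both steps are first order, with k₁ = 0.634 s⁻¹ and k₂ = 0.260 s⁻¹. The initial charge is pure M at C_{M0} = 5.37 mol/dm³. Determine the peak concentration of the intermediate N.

2.89 mol/dm³

At the optimum, C_{N,max}/C_{M0} = (k₁/k₂)^[k₂/(k₂−k₁)].
= (0.634/0.260)^(0.260/(0.260−0.634)) = (2.438)^(-0.6952) = 0.5381.
C_{N,max} = 0.5381×5.37 = 2.89 mol/dm³.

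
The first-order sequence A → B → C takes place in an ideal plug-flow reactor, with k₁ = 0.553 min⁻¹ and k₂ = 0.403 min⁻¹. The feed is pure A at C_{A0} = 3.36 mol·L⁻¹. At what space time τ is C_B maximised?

Setting dC_B/dτ = 0 gives τ_opt = ln(k₂/k₁)/(k₂−k₁).
= ln(0.403/0.553)/(0.403−0.553) = ln(0.7288)/-0.1500 = -0.3164/-0.1500 = 2.11 min.

2.11 min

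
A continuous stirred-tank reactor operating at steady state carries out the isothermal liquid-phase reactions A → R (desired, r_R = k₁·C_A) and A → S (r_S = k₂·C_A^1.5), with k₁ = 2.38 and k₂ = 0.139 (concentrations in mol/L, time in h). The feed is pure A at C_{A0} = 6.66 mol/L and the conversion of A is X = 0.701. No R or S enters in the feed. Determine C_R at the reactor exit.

4.31 mol/L

Exit C_A = C_{A0}(1−X) = 6.66×0.299 = 1.991 mol/L.
A CSTR operates uniformly at the exit composition, giving r_R = 4.739 and r_S = 0.3906 (each k·C_A^n at C_A = 1.991).
Fraction of consumed A going to R: r_R/(r_R+r_S) = 0.9239.
C_R = 0.9239·C_{A0}·X = 0.9239×6.66×0.701 = 4.31 mol/L.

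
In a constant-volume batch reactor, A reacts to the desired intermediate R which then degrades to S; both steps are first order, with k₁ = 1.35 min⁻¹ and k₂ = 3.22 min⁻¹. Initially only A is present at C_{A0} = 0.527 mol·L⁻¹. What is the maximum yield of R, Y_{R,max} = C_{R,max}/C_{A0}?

Evaluating C_R at t_opt = ln(k₂/k₁)/(k₂−k₁) gives C_{R,max}/C_{A0} = (k₁/k₂)^[k₂/(k₂−k₁)].
= (1.35/3.22)^(3.22/(3.22−1.35)) = (0.4193)^(1.722) = 0.2238.

0.224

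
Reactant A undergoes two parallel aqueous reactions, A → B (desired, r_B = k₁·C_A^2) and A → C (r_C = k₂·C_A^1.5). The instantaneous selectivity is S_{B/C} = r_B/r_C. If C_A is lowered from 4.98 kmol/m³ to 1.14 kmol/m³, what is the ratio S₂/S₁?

0.478

S_{B/C} = (k₁/k₂)·C_A^0.5, so S₂/S₁ = (C_{A,2}/C_{A,1})^0.5.
= (1.14/4.98)^0.5 = (0.2289)^0.5 = 0.478.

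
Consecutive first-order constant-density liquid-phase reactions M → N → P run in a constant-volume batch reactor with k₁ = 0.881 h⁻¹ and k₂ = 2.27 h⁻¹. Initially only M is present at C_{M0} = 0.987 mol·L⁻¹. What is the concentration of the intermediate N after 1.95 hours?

0.105 mol·L⁻¹

The intermediate concentration in a first-order A→B→C sequence is C_N = k₁C_{M0}(e^(−k₁t) − e^(−k₂t))/(k₂−k₁).
e^(−k₁t) = e^(−0.881×1.95) = e^(−1.718) = 0.1794; e^(−k₂t) = e^(−4.426) = 0.01196.
C_N = 0.881×0.987/(2.27−0.881) × (0.1794−0.01196) = 0.6260×0.1675 = 0.1048 mol·L⁻¹.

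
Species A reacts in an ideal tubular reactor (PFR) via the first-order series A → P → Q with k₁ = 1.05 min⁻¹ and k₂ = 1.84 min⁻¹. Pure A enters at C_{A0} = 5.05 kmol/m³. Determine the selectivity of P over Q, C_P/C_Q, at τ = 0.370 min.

2.44

For first-order series with pure A initially, C_P(τ) = k₁C_{A0}/(k₂−k₁)·(e^(−k₁τ) − e^(−k₂τ)).
e^(−k₁τ) = e^(−1.05×0.370) = e^(−0.3885) = 0.6781; e^(−k₂τ) = e^(−0.6808) = 0.5062.
C_P = 1.05×5.05/(1.84−1.05) × (0.6781−0.5062) = 6.712×0.1719 = 1.154 kmol/m³.
C_A = C_{A0}e^(−k₁τ) = 3.424 kmol/m³, so C_Q = C_{A0}−C_A−C_P = 0.4722 kmol/m³; C_P/C_Q = 2.44.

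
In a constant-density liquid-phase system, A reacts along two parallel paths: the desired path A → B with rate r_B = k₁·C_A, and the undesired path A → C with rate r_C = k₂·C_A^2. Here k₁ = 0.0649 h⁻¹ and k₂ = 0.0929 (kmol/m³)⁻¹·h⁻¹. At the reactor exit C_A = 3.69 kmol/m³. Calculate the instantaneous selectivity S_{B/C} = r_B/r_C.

0.189

S_{B/C} = r_B/r_C = (k₁·C_A)/(k₂·C_A^2) = (k₁/k₂)·C_A⁻¹.
= (0.0649×3.690) / (0.0929×3.690^2) = 0.2395/1.265 = 0.189.
The undesired path is higher order in A, so low C_A (CSTR or dilute feed) favours B.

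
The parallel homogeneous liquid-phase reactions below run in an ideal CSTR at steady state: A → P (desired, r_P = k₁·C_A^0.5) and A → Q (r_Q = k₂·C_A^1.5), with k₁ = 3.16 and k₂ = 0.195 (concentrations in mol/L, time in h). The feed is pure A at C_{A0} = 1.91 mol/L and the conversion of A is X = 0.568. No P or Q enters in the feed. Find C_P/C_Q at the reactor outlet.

19.6

Exit C_A = C_{A0}(1−X) = 1.91×0.432 = 0.8251 mol/L.
In a CSTR the entire volume is at exit conditions, so r_P = 3.16×0.8251^0.5 = 2.870 and r_Q = 0.195×0.8251^1.5 = 0.1462.
Overall selectivity = C_P/C_Q = r_Pτ/(r_Qτ) = r_P/r_Q = 19.6.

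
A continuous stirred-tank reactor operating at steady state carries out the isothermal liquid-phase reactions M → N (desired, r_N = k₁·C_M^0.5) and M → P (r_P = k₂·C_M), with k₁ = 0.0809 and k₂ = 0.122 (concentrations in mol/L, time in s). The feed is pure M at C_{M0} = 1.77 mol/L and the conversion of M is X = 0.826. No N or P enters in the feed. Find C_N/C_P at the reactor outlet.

Exit C_M = C_{M0}(1−X) = 1.77×0.174 = 0.3080 mol/L.
Rates in a CSTR are evaluated at the outlet concentration: r_N = 0.0809×0.3080^0.5 = 0.04490, r_P = 0.122×0.3080 = 0.03757.
Overall selectivity = C_N/C_P = r_Nτ/(r_Pτ) = r_N/r_P = 1.19.

1.19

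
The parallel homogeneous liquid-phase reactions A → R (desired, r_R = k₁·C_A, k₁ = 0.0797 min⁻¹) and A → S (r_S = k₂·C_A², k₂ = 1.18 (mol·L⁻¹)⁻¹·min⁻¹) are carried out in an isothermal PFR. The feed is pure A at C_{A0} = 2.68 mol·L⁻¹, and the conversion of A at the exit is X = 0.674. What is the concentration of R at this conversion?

0.0724 mol·L⁻¹

C_A = C_{A0}(1−X) = 0.8737 mol·L⁻¹.
Along a PFR/batch, dC_R/dC_A = −r_R/(r_R+r_S) = −k₁/(k₁+k₂·C_A).
Integrating from C_{A0} to C_A: C_R = (0.0797/1.18)·ln[(0.0797+1.18·2.68)/(0.0797+1.18·0.874)] = 0.06754·ln(3.242/1.111) = 0.07236 mol·L⁻¹.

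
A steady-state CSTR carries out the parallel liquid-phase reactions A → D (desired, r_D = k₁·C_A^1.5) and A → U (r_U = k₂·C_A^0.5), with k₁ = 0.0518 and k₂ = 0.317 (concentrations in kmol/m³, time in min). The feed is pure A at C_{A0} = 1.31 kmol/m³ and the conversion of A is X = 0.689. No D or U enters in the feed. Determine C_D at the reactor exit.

0.0563 kmol/m³

Exit C_A = C_{A0}(1−X) = 1.31×0.311 = 0.4074 kmol/m³.
In a CSTR the entire volume is at exit conditions, so r_D = 0.0518×0.4074^1.5 = 0.01347 and r_U = 0.317×0.4074^0.5 = 0.2023.
Fraction of consumed A going to D: r_D/(r_D+r_U) = 0.06242.
C_D = 0.06242·C_{A0}·X = 0.06242×1.31×0.689 = 0.0563 kmol/m³.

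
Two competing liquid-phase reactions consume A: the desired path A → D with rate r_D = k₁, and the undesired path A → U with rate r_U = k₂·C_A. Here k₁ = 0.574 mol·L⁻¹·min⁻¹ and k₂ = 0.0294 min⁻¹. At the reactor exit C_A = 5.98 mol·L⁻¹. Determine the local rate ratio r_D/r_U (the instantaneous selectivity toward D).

S_{D/U} = r_D/r_U = (k₁)/(k₂·C_A) = (k₁/k₂)·C_A⁻¹.
= (0.574) / (0.0294×5.980) = 0.5740/0.1758 = 3.26.
The undesired path is higher order in A, so low C_A (CSTR or dilute feed) favours D.

3.26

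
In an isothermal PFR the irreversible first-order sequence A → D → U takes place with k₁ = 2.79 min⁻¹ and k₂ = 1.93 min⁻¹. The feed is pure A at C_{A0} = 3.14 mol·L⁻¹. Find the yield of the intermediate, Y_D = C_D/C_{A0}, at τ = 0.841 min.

For first-order series with pure A initially, C_D(τ) = k₁C_{A0}/(k₂−k₁)·(e^(−k₁τ) − e^(−k₂τ)).
e^(−k₁τ) = e^(−2.79×0.841) = e^(−2.346) = 0.09571; e^(−k₂τ) = e^(−1.623) = 0.1973.
C_D = 2.79×3.14/(1.93−2.79) × (0.09571−0.1973) = (-10.19)×(-0.1016) = 1.035 mol·L⁻¹.
Y_D = C_D/C_{A0} = 1.035/3.14 = 0.329.

0.329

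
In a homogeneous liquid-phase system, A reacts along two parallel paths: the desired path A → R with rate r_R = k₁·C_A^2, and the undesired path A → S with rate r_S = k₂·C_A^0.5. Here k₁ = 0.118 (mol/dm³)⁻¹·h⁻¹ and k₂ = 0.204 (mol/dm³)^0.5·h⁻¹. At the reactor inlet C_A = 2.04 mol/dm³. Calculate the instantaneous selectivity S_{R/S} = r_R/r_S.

S_{R/S} = r_R/r_S = (k₁·C_A^2)/(k₂·C_A^0.5) = (k₁/k₂)·C_A^1.5.
= (0.118×2.040^2) / (0.204×2.040^0.5) = 0.4911/0.2914 = 1.69.
Since the desired path is higher order in A, keeping C_A high (PFR or concentrated feed) favours R.

1.69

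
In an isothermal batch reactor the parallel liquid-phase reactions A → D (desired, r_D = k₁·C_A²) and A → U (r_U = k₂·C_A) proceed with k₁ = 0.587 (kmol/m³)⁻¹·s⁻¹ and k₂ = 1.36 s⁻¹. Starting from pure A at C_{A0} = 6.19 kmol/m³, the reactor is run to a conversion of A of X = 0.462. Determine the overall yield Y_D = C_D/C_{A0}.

0.309

C_A = C_{A0}(1−X) = 3.330 kmol/m³.
Along a PFR/batch, dC_U/dC_A = −r_U/(r_D+r_U) = −k₂/(k₂+k₁·C_A).
Integrating from C_{A0} to C_A: C_U = (1.36/0.587)·ln[(1.36+0.587·6.19)/(1.36+0.587·3.33)] = 2.317·ln(4.994/3.315) = 0.9493 kmol/m³.
Then C_D = (C_{A0}−C_A) − C_U = 2.860 − 0.9493 = 1.910 kmol/m³.
Y_D = C_D/C_{A0} = 1.910/6.19 = 0.309.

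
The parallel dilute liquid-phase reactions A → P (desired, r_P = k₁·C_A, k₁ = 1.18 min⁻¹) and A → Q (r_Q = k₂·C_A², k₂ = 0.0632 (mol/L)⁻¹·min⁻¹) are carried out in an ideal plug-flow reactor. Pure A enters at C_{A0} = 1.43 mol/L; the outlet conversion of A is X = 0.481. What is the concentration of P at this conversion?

C_A = C_{A0}(1−X) = 0.7422 mol/L.
Along a PFR/batch, dC_P/dC_A = −r_P/(r_P+r_Q) = −k₁/(k₁+k₂·C_A).
Integrating from C_{A0} to C_A: C_P = (1.18/0.0632)·ln[(1.18+0.0632·1.43)/(1.18+0.0632·0.742)] = 18.67·ln(1.270/1.227) = 0.6501 mol/L.

0.650 mol/L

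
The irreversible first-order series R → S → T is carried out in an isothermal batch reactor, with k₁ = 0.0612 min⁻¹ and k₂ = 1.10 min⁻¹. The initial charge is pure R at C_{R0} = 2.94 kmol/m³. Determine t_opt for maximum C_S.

The intermediate peaks when r₁ = r₂, i.e. k₁e^(−k₁t) = k₂e^(−k₂t), giving t_opt = ln(k₂/k₁)/(k₂−k₁).
= ln(1.10/0.0612)/(1.10−0.0612) = ln(17.97)/1.039 = 2.889/1.039 = 2.78 min.

2.78 min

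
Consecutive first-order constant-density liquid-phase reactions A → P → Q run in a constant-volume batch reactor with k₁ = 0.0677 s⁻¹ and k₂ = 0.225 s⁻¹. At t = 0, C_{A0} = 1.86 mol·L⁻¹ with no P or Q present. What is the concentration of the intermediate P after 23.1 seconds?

0.163 mol·L⁻¹

For first-order series with pure A initially, C_P(t) = k₁C_{A0}/(k₂−k₁)·(e^(−k₁t) − e^(−k₂t)).
e^(−k₁t) = e^(−0.0677×23.1) = e^(−1.564) = 0.2093; e^(−k₂t) = e^(−5.198) = 0.005530.
C_P = 0.0677×1.86/(0.225−0.0677) × (0.2093−0.005530) = 0.8005×0.2038 = 0.1631 mol·L⁻¹.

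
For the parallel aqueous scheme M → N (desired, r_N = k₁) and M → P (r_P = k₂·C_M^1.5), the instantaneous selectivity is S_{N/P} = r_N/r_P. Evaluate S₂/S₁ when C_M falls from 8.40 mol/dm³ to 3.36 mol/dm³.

S_{N/P} = (k₁/k₂)·C_M^-1.5, so S₂/S₁ = (C_{M,2}/C_{M,1})^-1.5.
= (3.36/8.40)^(-1.5) = (0.4000)^(-1.5) = 3.95.

3.95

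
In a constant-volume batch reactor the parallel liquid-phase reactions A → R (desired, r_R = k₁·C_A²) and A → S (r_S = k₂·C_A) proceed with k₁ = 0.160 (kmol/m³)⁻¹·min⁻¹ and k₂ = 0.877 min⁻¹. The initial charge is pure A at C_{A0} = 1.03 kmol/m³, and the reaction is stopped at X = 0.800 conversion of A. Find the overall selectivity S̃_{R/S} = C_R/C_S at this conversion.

C_A = C_{A0}(1−X) = 0.2060 kmol/m³.
Along a PFR/batch, dC_S/dC_A = −r_S/(r_R+r_S) = −k₂/(k₂+k₁·C_A).
Integrating from C_{A0} to C_A: C_S = (0.877/0.160)·ln[(0.877+0.160·1.03)/(0.877+0.160·0.206)] = 5.481·ln(1.042/0.9100) = 0.7416 kmol/m³.
Then C_R = (C_{A0}−C_A) − C_S = 0.8240 − 0.7416 = 0.08236 kmol/m³.
S̃_{R/S} = C_R/C_S = 0.08236/0.7416 = 0.111.

0.111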